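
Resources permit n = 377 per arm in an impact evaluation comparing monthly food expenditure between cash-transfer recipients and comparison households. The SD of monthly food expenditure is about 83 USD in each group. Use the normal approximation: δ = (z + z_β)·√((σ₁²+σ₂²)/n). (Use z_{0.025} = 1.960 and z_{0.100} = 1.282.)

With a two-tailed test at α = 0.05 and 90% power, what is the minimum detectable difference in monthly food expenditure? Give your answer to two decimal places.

Minimum detectable difference ≈ 19.60 USD

δ = (z_{α/2} + z_β) · √((σ₁²+σ₂²)/n)
  = (1.960 + 1.282) · √(13778/377)
  = 3.242 · √36.5464
  = 3.242 · 6.0454
  = 19.5991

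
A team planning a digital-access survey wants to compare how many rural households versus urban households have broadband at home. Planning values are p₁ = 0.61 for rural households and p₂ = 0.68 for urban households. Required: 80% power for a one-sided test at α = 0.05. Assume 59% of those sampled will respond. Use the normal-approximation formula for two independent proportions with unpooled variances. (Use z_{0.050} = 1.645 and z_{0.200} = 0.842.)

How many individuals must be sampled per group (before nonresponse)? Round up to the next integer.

n = (z_α + z_β)² · [p₁(1−p₁) + p₂(1−p₂)] / (p₁ − p₂)²
  = (1.645 + 0.842)² · (0.61·0.39 + 0.68·0.32) / (-0.07)²
  = (2.487)² · (0.2379 + 0.2176) / 0.0049
  = 6.1852 · 0.4555 / 0.0049
  = 574.97
Adjust for 59% response: 574.97 / 0.59 = 974.52.
Round up → n = 975 per group.

n = 975 per group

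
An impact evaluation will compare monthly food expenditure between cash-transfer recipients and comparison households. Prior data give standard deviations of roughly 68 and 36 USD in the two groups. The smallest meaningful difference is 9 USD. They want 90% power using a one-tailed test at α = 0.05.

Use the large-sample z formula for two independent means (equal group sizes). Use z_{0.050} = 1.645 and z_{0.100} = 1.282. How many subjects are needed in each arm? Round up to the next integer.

n = 627 per group

n = (z_α + z_β)² · (σ₁² + σ₂²) / δ²
  = (1.645 + 1.282)² · (68² + 36² = 5920) / 9²
  = 8.5673 · 5920 / 81
  = 626.16
Round up → n = 627 per group.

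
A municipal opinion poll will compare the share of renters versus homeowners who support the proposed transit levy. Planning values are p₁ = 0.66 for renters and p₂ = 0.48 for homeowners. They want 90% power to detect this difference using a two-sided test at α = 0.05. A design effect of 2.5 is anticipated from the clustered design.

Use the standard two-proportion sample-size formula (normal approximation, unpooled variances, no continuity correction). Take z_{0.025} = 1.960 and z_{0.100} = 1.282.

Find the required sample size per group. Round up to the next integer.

n = (z_{α/2} + z_β)² · [p₁(1−p₁) + p₂(1−p₂)] / (p₁ − p₂)²
  = (1.960 + 1.282)² · (0.66·0.34 + 0.48·0.52) / (0.18)²
  = (3.242)² · (0.2244 + 0.2496) / 0.0324
  = 10.5106 · 0.4740 / 0.0324
  = 153.77
Design effect: 2.5 × 153.77 = 384.41.
Round up → n = 385 per group.

n = 385 per group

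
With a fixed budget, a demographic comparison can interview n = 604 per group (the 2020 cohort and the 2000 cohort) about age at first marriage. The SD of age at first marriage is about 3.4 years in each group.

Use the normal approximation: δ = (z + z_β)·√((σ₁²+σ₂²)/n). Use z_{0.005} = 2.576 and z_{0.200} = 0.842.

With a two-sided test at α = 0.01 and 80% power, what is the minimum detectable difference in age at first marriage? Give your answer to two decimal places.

δ = (z_{α/2} + z_β) · √((σ₁²+σ₂²)/n)
  = (2.576 + 0.842) · √(23.12/604)
  = 3.418 · √0.03828
  = 3.418 · 0.1956
  = 0.6687

Minimum detectable difference ≈ 0.67 years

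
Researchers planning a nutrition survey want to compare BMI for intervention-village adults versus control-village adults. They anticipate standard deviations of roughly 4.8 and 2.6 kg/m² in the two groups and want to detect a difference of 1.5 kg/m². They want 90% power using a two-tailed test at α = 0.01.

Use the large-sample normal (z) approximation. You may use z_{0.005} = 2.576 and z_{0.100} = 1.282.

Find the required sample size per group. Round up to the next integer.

n = (z_{α/2} + z_β)² · (σ₁² + σ₂²) / δ²
  = (2.576 + 1.282)² · (4.8² + 2.6² = 29.8) / 1.5²
  = 14.8842 · 29.8 / 2.25
  = 197.13
Round up → n = 198 per group.

n = 198 per group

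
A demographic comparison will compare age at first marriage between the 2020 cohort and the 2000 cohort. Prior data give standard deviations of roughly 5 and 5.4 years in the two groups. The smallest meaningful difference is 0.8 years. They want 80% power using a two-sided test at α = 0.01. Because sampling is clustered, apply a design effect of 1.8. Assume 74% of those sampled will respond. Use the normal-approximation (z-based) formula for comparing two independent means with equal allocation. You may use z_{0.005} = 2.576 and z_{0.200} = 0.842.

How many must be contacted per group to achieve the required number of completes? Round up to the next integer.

n = 2405 per group

n = (z_{α/2} + z_β)² · (σ₁² + σ₂²) / δ²
  = (2.576 + 0.842)² · (5² + 5.4² = 54.16) / 0.8²
  = 11.6827 · 54.16 / 0.64
  = 988.65
Design effect: 1.8 × 988.65 = 1779.57.
Adjust for 74% response: 1779.57 / 0.74 = 2404.83.
Round up → n = 2405 per group.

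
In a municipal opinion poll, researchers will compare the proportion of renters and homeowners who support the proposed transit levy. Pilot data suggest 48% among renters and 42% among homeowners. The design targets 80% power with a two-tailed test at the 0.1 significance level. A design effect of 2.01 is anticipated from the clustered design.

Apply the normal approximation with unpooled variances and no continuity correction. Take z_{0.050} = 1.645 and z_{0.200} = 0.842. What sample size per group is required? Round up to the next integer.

n = 1704 per group

n = (z_{α/2} + z_β)² · [p₁(1−p₁) + p₂(1−p₂)] / (p₁ − p₂)²
  = (1.645 + 0.842)² · (0.48·0.52 + 0.42·0.58) / (0.06)²
  = (2.487)² · (0.2496 + 0.2436) / 0.0036
  = 6.1852 · 0.4932 / 0.0036
  = 847.37
Design effect: 2.01 × 847.37 = 1703.21.
Round up → n = 1704 per group.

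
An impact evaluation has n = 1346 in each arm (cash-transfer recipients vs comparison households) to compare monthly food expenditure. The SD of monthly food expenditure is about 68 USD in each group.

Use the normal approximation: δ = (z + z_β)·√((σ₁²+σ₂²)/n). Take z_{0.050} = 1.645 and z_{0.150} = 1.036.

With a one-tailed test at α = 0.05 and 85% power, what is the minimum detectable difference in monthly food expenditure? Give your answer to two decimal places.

Minimum detectable difference ≈ 7.03 USD

δ = (z_α + z_β) · √((σ₁²+σ₂²)/n)
  = (1.645 + 1.036) · √(9248/1346)
  = 2.681 · √6.8707
  = 2.681 · 2.6212
  = 7.0275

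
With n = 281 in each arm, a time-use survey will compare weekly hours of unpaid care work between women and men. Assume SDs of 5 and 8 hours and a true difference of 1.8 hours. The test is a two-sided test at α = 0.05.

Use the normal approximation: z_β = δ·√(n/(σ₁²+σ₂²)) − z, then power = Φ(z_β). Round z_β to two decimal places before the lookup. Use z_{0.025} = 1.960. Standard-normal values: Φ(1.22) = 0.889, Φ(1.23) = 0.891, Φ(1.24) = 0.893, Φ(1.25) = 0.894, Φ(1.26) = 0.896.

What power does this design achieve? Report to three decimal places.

z_β = δ·√(n/(σ₁²+σ₂²)) − z_{α/2}
    = 1.8 · √(281/89) − 1.960
    = 1.8 · 1.77688 − 1.960
    = 3.1984 − 1.960 = 1.2384 → 1.24
Power = Φ(1.24) = 0.893.

Power ≈ 0.893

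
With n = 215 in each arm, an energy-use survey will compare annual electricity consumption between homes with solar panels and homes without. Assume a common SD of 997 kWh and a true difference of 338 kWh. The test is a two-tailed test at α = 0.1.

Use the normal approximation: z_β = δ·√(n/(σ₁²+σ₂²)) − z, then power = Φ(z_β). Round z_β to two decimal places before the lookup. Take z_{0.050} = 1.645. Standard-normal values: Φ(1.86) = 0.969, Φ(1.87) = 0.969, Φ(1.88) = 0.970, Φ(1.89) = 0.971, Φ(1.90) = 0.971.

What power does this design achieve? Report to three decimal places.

Power ≈ 0.969

z_β = δ·√(n/(σ₁²+σ₂²)) − z_{α/2}
    = 338 · √(215/1988018) − 1.645
    = 338 · 0.01040 − 1.645
    = 3.5150 − 1.645 = 1.8700 → 1.87
Power = Φ(1.87) = 0.969.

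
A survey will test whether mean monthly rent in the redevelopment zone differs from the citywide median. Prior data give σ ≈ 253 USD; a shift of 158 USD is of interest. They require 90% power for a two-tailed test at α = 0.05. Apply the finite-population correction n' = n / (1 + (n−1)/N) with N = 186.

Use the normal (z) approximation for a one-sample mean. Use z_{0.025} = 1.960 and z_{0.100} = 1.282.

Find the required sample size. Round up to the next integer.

n = 24

n = (z_{α/2} + z_β)² · σ² / δ²
  = (1.960 + 1.282)² · 253² / 158²
  = 10.5106 · 64009 / 24964
  = 26.95
Finite-population correction (N = 186): 26.95 / (1 + (26.95 − 1)/186) = 23.65.
Round up → n = 24.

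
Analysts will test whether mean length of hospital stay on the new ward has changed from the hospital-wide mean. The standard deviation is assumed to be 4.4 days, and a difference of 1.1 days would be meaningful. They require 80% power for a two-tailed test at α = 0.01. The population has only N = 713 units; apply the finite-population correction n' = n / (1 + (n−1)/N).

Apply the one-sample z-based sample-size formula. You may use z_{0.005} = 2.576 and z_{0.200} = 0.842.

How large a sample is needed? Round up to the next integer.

n = 149

n = (z_{α/2} + z_β)² · σ² / δ²
  = (2.576 + 0.842)² · 4.4² / 1.1²
  = 11.6827 · 19.36 / 1.21
  = 186.92
Finite-population correction (N = 713): 186.92 / (1 + (186.92 − 1)/713) = 148.26.
Round up → n = 149.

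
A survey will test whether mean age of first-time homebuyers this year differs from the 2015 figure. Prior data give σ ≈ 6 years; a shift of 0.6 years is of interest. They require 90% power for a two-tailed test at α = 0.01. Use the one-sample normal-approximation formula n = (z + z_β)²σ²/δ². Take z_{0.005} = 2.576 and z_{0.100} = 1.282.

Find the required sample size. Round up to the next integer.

n = 1489

n = (z_{α/2} + z_β)² · σ² / δ²
  = (2.576 + 1.282)² · 6² / 0.6²
  = 14.8842 · 36 / 0.36
  = 1488.42
Round up → n = 1489.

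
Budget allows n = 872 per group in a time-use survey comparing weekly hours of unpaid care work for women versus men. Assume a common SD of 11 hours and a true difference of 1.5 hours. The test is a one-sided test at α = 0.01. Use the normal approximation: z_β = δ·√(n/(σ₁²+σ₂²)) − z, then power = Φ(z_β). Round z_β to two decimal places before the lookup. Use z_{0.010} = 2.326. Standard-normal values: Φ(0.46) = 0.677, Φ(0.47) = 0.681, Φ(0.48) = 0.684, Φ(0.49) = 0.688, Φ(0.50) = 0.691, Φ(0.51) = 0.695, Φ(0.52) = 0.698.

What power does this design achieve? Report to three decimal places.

Power ≈ 0.698

z_β = δ·√(n/(σ₁²+σ₂²)) − z_α
    = 1.5 · √(872/242) − 2.326
    = 1.5 · 1.89824 − 2.326
    = 2.8474 − 2.326 = 0.5214 → 0.52
Power = Φ(0.52) = 0.698.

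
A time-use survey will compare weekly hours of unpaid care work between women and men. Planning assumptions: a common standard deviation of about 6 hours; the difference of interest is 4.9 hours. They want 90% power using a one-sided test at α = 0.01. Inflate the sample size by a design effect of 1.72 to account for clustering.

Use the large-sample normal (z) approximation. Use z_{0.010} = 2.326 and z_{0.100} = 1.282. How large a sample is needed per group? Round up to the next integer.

n = (z_α + z_β)² · (σ₁² + σ₂²) / δ²
  = (2.326 + 1.282)² · (2·6² = 72) / 4.9²
  = 13.0177 · 72 / 24.01
  = 39.04
Design effect: 1.72 × 39.04 = 67.14.
Round up → n = 68 per group.

n = 68 per group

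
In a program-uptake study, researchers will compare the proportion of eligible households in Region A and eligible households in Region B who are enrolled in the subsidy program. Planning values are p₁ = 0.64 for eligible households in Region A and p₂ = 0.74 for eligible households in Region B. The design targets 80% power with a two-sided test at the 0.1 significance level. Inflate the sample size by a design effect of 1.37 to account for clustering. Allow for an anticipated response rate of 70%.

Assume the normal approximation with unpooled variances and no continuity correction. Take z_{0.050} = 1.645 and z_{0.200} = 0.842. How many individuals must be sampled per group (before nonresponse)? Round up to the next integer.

n = (z_{α/2} + z_β)² · [p₁(1−p₁) + p₂(1−p₂)] / (p₁ − p₂)²
  = (1.645 + 0.842)² · (0.64·0.36 + 0.74·0.26) / (-0.10)²
  = (2.487)² · (0.2304 + 0.1924) / 0.0100
  = 6.1852 · 0.4228 / 0.0100
  = 261.51
Design effect: 1.37 × 261.51 = 358.27.
Adjust for 70% response: 358.27 / 0.70 = 511.81.
Round up → n = 512 per group.

n = 512 per group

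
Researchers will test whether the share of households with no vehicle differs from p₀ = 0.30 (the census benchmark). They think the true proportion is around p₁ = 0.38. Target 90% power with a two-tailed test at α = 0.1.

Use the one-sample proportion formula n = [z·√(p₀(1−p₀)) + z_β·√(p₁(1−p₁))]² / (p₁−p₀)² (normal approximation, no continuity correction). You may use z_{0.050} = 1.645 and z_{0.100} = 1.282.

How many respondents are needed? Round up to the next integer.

n = 296

n = [z_{α/2}·√(p₀q₀) + z_β·√(p₁q₁)]² / (p₁ − p₀)²
  = [1.645·√(0.30·0.70) + 1.282·√(0.38·0.62)]² / (0.08)²
  = [1.645·0.4583 + 1.282·0.4854]² / 0.0064
  = [1.3761]² / 0.0064
  = 295.88
Round up → n = 296.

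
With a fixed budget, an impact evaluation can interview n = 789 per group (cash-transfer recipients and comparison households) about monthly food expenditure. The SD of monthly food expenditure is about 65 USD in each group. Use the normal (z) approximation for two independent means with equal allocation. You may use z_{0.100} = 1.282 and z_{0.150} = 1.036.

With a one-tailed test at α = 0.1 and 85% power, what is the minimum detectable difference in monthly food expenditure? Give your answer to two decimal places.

δ = (z_α + z_β) · √((σ₁²+σ₂²)/n)
  = (1.282 + 1.036) · √(8450/789)
  = 2.318 · √10.7098
  = 2.318 · 3.2726
  = 7.5858

Minimum detectable difference ≈ 7.59 USD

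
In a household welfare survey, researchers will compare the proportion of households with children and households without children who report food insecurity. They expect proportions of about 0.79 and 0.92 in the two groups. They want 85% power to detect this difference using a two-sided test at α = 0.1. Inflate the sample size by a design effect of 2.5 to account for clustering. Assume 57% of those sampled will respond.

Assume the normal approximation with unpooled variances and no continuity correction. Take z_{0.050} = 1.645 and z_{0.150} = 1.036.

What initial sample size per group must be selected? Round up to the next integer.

n = 447 per group

n = (z_{α/2} + z_β)² · [p₁(1−p₁) + p₂(1−p₂)] / (p₁ − p₂)²
  = (1.645 + 1.036)² · (0.79·0.21 + 0.92·0.08) / (-0.13)²
  = (2.681)² · (0.1659 + 0.0736) / 0.0169
  = 7.1878 · 0.2395 / 0.0169
  = 101.86
Design effect: 2.5 × 101.86 = 254.66.
Adjust for 57% response: 254.66 / 0.57 = 446.76.
Round up → n = 447 per group.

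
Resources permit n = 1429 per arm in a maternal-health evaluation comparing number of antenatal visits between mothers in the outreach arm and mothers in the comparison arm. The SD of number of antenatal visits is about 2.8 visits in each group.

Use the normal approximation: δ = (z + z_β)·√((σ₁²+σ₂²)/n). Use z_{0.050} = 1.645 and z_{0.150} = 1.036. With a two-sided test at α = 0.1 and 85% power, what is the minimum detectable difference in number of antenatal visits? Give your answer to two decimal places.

Minimum detectable difference ≈ 0.28 visits

δ = (z_{α/2} + z_β) · √((σ₁²+σ₂²)/n)
  = (1.645 + 1.036) · √(15.68/1429)
  = 2.681 · √0.01097
  = 2.681 · 0.1048
  = 0.2808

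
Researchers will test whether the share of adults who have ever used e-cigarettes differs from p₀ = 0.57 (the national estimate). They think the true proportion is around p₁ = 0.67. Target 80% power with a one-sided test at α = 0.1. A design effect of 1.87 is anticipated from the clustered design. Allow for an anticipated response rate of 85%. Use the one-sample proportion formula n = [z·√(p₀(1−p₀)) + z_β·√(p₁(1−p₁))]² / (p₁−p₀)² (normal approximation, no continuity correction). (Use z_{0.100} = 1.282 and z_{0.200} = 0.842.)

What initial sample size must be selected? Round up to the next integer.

n = [z_α·√(p₀q₀) + z_β·√(p₁q₁)]² / (p₁ − p₀)²
  = [1.282·√(0.57·0.43) + 0.842·√(0.67·0.33)]² / (0.10)²
  = [1.282·0.4951 + 0.842·0.4702]² / 0.0100
  = [1.0306]² / 0.0100
  = 106.21
Design effect: 1.87 × 106.21 = 198.62.
Adjust for 85% response: 198.62 / 0.85 = 233.67.
Round up → n = 234.

n = 234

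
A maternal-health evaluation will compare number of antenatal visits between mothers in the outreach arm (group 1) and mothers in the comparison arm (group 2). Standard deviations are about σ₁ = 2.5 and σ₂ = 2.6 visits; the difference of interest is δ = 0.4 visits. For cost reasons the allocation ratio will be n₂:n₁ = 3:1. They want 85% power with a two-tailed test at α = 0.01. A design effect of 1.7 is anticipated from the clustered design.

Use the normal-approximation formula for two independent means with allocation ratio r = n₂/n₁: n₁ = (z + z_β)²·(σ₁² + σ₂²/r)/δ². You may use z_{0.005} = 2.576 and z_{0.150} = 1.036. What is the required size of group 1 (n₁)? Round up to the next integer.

n₁ = 1179

n₁ = (z_{α/2} + z_β)² · (σ₁² + σ₂²/r) / δ²
   = (2.576 + 1.036)² · (2.5² + 2.6²/3) / 0.4²
   = 13.0465 · (6.25 + 2.2533) / 0.16
   = 13.0465 · 8.5033 / 0.16
   = 693.37
Design effect: 1.7 × 693.37 = 1178.73.
Round up → n₁ = 1179; n₂ = r·n₁ = 3 × 1179 = 3537.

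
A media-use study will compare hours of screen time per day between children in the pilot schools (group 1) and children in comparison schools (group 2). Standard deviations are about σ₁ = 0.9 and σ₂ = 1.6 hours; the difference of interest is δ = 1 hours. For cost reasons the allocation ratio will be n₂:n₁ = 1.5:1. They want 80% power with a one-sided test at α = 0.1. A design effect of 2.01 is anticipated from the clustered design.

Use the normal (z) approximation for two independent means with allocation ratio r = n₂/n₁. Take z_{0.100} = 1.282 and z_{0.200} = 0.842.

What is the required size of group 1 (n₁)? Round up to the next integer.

n₁ = (z_α + z_β)² · (σ₁² + σ₂²/r) / δ²
   = (1.282 + 0.842)² · (0.9² + 1.6²/1.5) / 1²
   = 4.5114 · (0.81 + 1.7067) / 1
   = 4.5114 · 2.5167 / 1
   = 11.35
Design effect: 2.01 × 11.35 = 22.82.
Round up → n₁ = 23; n₂ = r·n₁ = 1.5 × 23 = 35.

n₁ = 23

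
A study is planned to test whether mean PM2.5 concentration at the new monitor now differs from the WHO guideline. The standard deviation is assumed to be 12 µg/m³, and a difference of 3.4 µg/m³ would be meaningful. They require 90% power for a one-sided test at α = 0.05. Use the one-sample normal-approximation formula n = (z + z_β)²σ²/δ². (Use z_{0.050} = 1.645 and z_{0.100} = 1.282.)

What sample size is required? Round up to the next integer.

n = 107

n = (z_α + z_β)² · σ² / δ²
  = (1.645 + 1.282)² · 12² / 3.4²
  = 8.5673 · 144 / 11.56
  = 106.72
Round up → n = 107.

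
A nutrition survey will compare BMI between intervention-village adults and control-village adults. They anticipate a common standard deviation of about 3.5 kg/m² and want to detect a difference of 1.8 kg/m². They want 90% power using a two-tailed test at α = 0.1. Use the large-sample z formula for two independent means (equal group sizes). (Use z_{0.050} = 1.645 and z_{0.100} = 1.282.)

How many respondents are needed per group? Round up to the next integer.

n = (z_{α/2} + z_β)² · (σ₁² + σ₂²) / δ²
  = (1.645 + 1.282)² · (2·3.5² = 24.5) / 1.8²
  = 8.5673 · 24.5 / 3.24
  = 64.78
Round up → n = 65 per group.

n = 65 per group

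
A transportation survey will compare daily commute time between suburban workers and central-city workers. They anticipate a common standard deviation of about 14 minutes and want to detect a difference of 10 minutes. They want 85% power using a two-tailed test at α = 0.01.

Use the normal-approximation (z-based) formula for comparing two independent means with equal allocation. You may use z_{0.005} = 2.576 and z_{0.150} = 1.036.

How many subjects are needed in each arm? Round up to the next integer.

n = (z_{α/2} + z_β)² · (σ₁² + σ₂²) / δ²
  = (2.576 + 1.036)² · (2·14² = 392) / 10²
  = 13.0465 · 392 / 100
  = 51.14
Round up → n = 52 per group.

n = 52 per group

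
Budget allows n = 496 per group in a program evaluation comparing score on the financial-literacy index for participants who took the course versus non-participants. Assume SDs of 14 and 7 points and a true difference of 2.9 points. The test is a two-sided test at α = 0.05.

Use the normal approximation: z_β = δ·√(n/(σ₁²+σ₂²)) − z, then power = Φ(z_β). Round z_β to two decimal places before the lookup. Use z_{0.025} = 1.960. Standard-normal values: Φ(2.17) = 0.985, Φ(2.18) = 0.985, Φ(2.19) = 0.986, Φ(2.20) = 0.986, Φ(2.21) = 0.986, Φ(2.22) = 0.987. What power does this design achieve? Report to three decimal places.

Power ≈ 0.985

z_β = δ·√(n/(σ₁²+σ₂²)) − z_{α/2}
    = 2.9 · √(496/245) − 1.960
    = 2.9 · 1.42285 − 1.960
    = 4.1263 − 1.960 = 2.1663 → 2.17
Power = Φ(2.17) = 0.985.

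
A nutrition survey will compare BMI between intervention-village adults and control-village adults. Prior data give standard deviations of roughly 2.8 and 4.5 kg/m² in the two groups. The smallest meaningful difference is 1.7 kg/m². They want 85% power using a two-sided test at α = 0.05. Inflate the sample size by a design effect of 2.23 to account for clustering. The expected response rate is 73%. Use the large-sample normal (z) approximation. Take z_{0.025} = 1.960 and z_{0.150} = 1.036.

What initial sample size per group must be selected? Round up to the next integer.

n = 267 per group

n = (z_{α/2} + z_β)² · (σ₁² + σ₂²) / δ²
  = (1.960 + 1.036)² · (2.8² + 4.5² = 28.09) / 1.7²
  = 8.9760 · 28.09 / 2.89
  = 87.24
Design effect: 2.23 × 87.24 = 194.55.
Adjust for 73% response: 194.55 / 0.73 = 266.51.
Round up → n = 267 per group.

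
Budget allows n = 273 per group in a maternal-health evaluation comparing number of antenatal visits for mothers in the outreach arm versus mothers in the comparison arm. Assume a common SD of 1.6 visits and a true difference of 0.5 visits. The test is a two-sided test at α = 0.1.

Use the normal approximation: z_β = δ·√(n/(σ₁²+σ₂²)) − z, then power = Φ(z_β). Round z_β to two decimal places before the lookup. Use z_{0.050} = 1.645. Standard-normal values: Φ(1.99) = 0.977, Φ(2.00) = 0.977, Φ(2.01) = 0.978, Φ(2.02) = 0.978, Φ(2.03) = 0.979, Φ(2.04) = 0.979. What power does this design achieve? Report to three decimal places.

Power ≈ 0.978

z_β = δ·√(n/(σ₁²+σ₂²)) − z_{α/2}
    = 0.5 · √(273/5.12) − 1.645
    = 0.5 · 7.30208 − 1.645
    = 3.6510 − 1.645 = 2.0060 → 2.01
Power = Φ(2.01) = 0.978.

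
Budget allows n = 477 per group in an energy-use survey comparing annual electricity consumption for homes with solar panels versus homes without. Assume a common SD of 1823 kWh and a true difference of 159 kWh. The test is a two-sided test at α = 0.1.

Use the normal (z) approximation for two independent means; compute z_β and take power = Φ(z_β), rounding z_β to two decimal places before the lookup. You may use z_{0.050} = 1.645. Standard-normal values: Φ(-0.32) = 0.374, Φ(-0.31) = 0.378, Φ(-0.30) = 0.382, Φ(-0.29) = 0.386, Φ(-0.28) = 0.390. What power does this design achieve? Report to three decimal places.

Power ≈ 0.382

z_β = δ·√(n/(σ₁²+σ₂²)) − z_{α/2}
    = 159 · √(477/6646658) − 1.645
    = 159 · 0.00847 − 1.645
    = 1.3470 − 1.645 = -0.2980 → -0.30
Power = Φ(-0.30) = 0.382.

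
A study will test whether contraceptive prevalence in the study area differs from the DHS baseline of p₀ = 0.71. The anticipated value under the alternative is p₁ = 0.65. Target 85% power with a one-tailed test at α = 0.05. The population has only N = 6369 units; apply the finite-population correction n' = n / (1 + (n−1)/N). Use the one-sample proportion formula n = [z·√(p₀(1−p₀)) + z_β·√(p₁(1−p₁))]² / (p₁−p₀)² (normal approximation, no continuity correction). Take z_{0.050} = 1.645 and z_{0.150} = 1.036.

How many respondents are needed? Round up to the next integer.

n = [z_α·√(p₀q₀) + z_β·√(p₁q₁)]² / (p₁ − p₀)²
  = [1.645·√(0.71·0.29) + 1.036·√(0.65·0.35)]² / (-0.06)²
  = [1.645·0.4538 + 1.036·0.4770]² / 0.0036
  = [1.2406]² / 0.0036
  = 427.51
Finite-population correction (N = 6369): 427.51 / (1 + (427.51 − 1)/6369) = 400.68.
Round up → n = 401.

n = 401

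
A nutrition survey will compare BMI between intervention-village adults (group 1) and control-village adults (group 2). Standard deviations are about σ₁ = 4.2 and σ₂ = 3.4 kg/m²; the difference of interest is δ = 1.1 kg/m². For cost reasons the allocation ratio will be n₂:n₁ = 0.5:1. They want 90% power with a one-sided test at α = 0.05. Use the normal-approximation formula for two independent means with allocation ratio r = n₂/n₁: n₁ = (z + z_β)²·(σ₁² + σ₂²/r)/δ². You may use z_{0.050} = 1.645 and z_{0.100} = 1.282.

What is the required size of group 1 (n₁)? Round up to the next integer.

n₁ = (z_α + z_β)² · (σ₁² + σ₂²/r) / δ²
   = (1.645 + 1.282)² · (4.2² + 3.4²/0.5) / 1.1²
   = 8.5673 · (17.64 + 23.12) / 1.21
   = 8.5673 · 40.76 / 1.21
   = 288.60
Round up → n₁ = 289; n₂ = r·n₁ = 0.5 × 289 = 145.

n₁ = 289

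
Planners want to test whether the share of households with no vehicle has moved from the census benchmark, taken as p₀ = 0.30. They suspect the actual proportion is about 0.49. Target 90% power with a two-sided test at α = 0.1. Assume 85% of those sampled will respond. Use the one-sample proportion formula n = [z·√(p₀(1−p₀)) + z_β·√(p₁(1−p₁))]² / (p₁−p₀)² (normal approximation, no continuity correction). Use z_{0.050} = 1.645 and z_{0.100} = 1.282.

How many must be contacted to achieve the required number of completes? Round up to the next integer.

n = 64

n = [z_{α/2}·√(p₀q₀) + z_β·√(p₁q₁)]² / (p₁ − p₀)²
  = [1.645·√(0.30·0.70) + 1.282·√(0.49·0.51)]² / (0.19)²
  = [1.645·0.4583 + 1.282·0.4999]² / 0.0361
  = [1.3947]² / 0.0361
  = 53.88
Adjust for 85% response: 53.88 / 0.85 = 63.39.
Round up → n = 64.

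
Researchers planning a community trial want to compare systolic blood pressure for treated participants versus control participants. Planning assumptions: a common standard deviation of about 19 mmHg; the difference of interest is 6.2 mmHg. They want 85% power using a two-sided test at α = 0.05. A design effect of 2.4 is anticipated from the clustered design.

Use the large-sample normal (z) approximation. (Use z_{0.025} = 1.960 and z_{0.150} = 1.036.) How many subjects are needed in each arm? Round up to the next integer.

n = (z_{α/2} + z_β)² · (σ₁² + σ₂²) / δ²
  = (1.960 + 1.036)² · (2·19² = 722) / 6.2²
  = 8.9760 · 722 / 38.44
  = 168.59
Design effect: 2.4 × 168.59 = 404.62.
Round up → n = 405 per group.

n = 405 per group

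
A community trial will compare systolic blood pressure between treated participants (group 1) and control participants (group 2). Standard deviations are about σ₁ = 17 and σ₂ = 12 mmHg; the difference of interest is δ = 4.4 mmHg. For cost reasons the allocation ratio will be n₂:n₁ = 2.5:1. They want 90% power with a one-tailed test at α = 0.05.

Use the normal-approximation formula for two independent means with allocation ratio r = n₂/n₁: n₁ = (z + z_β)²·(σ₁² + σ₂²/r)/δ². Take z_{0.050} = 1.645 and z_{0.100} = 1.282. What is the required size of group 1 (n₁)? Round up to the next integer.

n₁ = 154

n₁ = (z_α + z_β)² · (σ₁² + σ₂²/r) / δ²
   = (1.645 + 1.282)² · (17² + 12²/2.5) / 4.4²
   = 8.5673 · (289 + 57.6) / 19.36
   = 8.5673 · 346.6 / 19.36
   = 153.38
Round up → n₁ = 154; n₂ = r·n₁ = 2.5 × 154 = 385.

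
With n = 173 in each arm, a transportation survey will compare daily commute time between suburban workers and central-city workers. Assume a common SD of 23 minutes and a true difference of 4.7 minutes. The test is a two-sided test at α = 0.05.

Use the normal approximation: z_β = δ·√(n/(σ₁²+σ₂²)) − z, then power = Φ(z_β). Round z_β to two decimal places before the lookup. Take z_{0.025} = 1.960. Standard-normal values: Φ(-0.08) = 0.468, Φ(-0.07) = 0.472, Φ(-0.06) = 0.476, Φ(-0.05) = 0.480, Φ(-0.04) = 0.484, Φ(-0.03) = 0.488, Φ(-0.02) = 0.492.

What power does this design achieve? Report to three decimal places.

Power ≈ 0.476

z_β = δ·√(n/(σ₁²+σ₂²)) − z_{α/2}
    = 4.7 · √(173/1058) − 1.960
    = 4.7 · 0.40437 − 1.960
    = 1.9005 − 1.960 = -0.0595 → -0.06
Power = Φ(-0.06) = 0.476.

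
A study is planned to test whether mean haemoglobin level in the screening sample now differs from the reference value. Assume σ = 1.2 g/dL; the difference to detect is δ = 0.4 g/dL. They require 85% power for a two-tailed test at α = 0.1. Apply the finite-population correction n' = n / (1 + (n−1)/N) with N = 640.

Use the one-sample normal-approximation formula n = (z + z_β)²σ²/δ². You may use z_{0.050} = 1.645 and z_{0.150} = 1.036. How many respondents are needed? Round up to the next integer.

n = 59

n = (z_{α/2} + z_β)² · σ² / δ²
  = (1.645 + 1.036)² · 1.2² / 0.4²
  = 7.1878 · 1.44 / 0.16
  = 64.69
Finite-population correction (N = 640): 64.69 / (1 + (64.69 − 1)/640) = 58.83.
Round up → n = 59.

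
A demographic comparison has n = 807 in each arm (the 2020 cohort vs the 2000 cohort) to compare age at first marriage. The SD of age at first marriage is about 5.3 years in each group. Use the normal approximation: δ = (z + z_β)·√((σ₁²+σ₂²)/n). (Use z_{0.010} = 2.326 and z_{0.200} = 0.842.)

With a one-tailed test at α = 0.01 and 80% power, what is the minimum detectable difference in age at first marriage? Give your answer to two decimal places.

Minimum detectable difference ≈ 0.84 years

δ = (z_α + z_β) · √((σ₁²+σ₂²)/n)
  = (2.326 + 0.842) · √(56.18/807)
  = 3.168 · √0.06962
  = 3.168 · 0.2638
  = 0.8359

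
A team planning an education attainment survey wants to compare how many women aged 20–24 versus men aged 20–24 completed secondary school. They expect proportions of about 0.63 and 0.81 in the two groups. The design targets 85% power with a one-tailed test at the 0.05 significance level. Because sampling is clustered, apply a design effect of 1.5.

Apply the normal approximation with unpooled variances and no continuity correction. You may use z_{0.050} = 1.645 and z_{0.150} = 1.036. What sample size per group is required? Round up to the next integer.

n = (z_α + z_β)² · [p₁(1−p₁) + p₂(1−p₂)] / (p₁ − p₂)²
  = (1.645 + 1.036)² · (0.63·0.37 + 0.81·0.19) / (-0.18)²
  = (2.681)² · (0.2331 + 0.1539) / 0.0324
  = 7.1878 · 0.3870 / 0.0324
  = 85.85
Design effect: 1.5 × 85.85 = 128.78.
Round up → n = 129 per group.

n = 129 per group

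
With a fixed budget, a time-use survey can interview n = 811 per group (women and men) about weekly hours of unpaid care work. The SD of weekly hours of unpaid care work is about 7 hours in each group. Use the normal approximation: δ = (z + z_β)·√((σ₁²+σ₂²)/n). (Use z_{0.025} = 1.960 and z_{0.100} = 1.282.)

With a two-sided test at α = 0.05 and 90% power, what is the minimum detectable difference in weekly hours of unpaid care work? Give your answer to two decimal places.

Minimum detectable difference ≈ 1.13 hours

δ = (z_{α/2} + z_β) · √((σ₁²+σ₂²)/n)
  = (1.960 + 1.282) · √(98/811)
  = 3.242 · √0.12084
  = 3.242 · 0.3476
  = 1.1270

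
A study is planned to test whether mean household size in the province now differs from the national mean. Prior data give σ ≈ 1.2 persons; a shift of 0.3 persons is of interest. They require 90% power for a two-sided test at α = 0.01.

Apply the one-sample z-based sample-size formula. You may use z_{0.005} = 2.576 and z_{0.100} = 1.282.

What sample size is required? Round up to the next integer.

n = (z_{α/2} + z_β)² · σ² / δ²
  = (2.576 + 1.282)² · 1.2² / 0.3²
  = 14.8842 · 1.44 / 0.09
  = 238.15
Round up → n = 239.

n = 239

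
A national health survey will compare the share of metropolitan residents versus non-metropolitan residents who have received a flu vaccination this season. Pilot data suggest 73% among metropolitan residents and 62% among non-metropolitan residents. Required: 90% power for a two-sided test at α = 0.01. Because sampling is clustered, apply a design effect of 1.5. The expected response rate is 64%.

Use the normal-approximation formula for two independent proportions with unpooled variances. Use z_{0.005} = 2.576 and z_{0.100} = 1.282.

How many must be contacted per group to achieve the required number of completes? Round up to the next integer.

n = 1248 per group

n = (z_{α/2} + z_β)² · [p₁(1−p₁) + p₂(1−p₂)] / (p₁ − p₂)²
  = (2.576 + 1.282)² · (0.73·0.27 + 0.62·0.38) / (0.11)²
  = (3.858)² · (0.1971 + 0.2356) / 0.0121
  = 14.8842 · 0.4327 / 0.0121
  = 532.26
Design effect: 1.5 × 532.26 = 798.39.
Adjust for 64% response: 798.39 / 0.64 = 1247.49.
Round up → n = 1248 per group.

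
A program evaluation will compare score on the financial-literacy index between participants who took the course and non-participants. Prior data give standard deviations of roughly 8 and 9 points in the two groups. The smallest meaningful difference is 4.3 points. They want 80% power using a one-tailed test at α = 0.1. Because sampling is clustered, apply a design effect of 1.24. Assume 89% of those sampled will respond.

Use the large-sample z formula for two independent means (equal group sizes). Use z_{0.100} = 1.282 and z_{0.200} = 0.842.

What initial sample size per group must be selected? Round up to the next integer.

n = (z_α + z_β)² · (σ₁² + σ₂²) / δ²
  = (1.282 + 0.842)² · (8² + 9² = 145) / 4.3²
  = 4.5114 · 145 / 18.49
  = 35.38
Design effect: 1.24 × 35.38 = 43.87.
Adjust for 89% response: 43.87 / 0.89 = 49.29.
Round up → n = 50 per group.

n = 50 per group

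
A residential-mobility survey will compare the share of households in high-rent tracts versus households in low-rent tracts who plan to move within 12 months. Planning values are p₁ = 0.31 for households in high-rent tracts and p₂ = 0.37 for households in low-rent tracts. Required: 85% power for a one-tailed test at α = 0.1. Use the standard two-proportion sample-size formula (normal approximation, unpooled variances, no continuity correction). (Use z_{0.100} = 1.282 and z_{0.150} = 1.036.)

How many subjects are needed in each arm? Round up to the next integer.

n = 668 per group

n = (z_α + z_β)² · [p₁(1−p₁) + p₂(1−p₂)] / (p₁ − p₂)²
  = (1.282 + 1.036)² · (0.31·0.69 + 0.37·0.63) / (-0.06)²
  = (2.318)² · (0.2139 + 0.2331) / 0.0036
  = 5.3731 · 0.4470 / 0.0036
  = 667.16
Round up → n = 668 per group.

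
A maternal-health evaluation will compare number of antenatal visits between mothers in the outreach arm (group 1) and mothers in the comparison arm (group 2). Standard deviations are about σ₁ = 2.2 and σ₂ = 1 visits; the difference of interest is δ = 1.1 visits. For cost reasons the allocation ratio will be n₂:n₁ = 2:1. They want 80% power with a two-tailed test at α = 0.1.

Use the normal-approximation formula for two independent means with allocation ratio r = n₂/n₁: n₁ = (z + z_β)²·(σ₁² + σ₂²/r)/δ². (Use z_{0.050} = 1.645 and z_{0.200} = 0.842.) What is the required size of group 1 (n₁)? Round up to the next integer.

n₁ = (z_{α/2} + z_β)² · (σ₁² + σ₂²/r) / δ²
   = (1.645 + 0.842)² · (2.2² + 1²/2) / 1.1²
   = 6.1852 · (4.84 + 0.5) / 1.21
   = 6.1852 · 5.34 / 1.21
   = 27.30
Round up → n₁ = 28; n₂ = r·n₁ = 2 × 28 = 56.

n₁ = 28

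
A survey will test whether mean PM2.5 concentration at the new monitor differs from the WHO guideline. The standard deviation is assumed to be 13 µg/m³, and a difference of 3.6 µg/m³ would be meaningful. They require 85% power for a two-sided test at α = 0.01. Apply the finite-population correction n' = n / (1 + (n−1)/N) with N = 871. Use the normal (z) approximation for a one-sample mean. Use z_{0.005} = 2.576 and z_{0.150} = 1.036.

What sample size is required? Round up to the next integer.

n = (z_{α/2} + z_β)² · σ² / δ²
  = (2.576 + 1.036)² · 13² / 3.6²
  = 13.0465 · 169 / 12.96
  = 170.13
Finite-population correction (N = 871): 170.13 / (1 + (170.13 − 1)/871) = 142.47.
Round up → n = 143.

n = 143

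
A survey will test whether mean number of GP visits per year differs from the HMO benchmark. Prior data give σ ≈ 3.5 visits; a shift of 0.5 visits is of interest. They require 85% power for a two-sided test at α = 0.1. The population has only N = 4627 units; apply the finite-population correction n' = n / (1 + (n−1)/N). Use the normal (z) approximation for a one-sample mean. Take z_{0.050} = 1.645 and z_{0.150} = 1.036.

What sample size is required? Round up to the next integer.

n = (z_{α/2} + z_β)² · σ² / δ²
  = (1.645 + 1.036)² · 3.5² / 0.5²
  = 7.1878 · 12.25 / 0.25
  = 352.20
Finite-population correction (N = 4627): 352.20 / (1 + (352.20 − 1)/4627) = 327.35.
Round up → n = 328.

n = 328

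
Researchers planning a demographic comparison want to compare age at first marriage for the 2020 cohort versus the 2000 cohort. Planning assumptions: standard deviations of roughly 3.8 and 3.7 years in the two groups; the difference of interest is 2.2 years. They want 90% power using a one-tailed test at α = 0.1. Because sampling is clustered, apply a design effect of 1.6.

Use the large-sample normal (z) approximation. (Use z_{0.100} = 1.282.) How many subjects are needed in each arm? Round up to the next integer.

n = 62 per group

n = (z_α + z_β)² · (σ₁² + σ₂²) / δ²
  = (1.282 + 1.282)² · (3.8² + 3.7² = 28.13) / 2.2²
  = 6.5741 · 28.13 / 4.84
  = 38.21
Design effect: 1.6 × 38.21 = 61.13.
Round up → n = 62 per group.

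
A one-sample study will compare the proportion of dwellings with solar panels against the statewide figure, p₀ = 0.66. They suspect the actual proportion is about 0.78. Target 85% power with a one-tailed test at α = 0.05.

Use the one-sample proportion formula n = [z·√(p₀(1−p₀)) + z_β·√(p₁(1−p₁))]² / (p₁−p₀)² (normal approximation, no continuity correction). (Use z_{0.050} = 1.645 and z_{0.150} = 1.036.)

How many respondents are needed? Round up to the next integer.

n = [z_α·√(p₀q₀) + z_β·√(p₁q₁)]² / (p₁ − p₀)²
  = [1.645·√(0.66·0.34) + 1.036·√(0.78·0.22)]² / (0.12)²
  = [1.645·0.4737 + 1.036·0.4142]² / 0.0144
  = [1.2084]² / 0.0144
  = 101.41
Round up → n = 102.

n = 102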